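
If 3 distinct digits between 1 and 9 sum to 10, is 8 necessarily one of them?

No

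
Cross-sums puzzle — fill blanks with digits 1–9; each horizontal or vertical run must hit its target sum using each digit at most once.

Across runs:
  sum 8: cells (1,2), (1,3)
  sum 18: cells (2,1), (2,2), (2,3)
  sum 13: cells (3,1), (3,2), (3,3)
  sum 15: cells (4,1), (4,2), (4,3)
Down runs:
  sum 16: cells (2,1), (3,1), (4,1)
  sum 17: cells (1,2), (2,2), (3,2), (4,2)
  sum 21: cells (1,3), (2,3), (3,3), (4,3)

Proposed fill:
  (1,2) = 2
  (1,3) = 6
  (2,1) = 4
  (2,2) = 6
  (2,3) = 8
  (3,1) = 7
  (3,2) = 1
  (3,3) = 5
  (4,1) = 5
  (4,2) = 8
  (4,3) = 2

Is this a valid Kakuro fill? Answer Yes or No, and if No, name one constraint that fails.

Yes

Across: 2+6=8; 4+6+8=18; 7+1+5=13; 5+8+2=15. Down: 4+7+5=16; 2+6+1+8=17; 6+8+5+2=21. No digit repeats within any run.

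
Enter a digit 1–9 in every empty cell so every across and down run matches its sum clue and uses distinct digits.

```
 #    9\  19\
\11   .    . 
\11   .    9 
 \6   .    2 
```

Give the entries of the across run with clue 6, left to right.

4 2

R1C2 = 19 − 11 = 8 completes the 19 down.
R2C1 = 11 − 9 = 2 completes the 11 across.
R3C1 = 6 − 2 = 4 completes the 6 across.
R1C1 = 11 − 8 = 3 completes the 11 across.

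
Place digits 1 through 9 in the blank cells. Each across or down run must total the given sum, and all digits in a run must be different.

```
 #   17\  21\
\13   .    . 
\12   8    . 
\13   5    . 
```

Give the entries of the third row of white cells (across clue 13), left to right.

5, 8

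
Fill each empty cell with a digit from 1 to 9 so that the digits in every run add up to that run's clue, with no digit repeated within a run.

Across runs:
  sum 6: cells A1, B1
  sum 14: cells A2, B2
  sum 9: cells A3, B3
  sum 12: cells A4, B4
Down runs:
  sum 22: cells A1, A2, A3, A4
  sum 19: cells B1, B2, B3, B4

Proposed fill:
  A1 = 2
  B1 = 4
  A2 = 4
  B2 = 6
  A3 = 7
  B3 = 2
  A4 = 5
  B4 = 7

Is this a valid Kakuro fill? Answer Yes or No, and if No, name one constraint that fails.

No — the down run A1–A4 sums to 18, not 22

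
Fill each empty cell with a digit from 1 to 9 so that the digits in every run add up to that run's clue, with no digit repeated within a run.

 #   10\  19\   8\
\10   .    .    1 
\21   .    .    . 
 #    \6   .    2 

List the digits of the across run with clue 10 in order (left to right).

3 6 1

R2C3 = 8 − 3 = 5 completes the 8 down.
R3C2 = 6 − 2 = 4 completes the 6 across.
No cell is forced outright now. R2C1 can only be 7 or 9 (the digits allowed by both its 21 across and its 10 down). If R2C1 = 9: then R1C1 would have to be in {2,3,4,5,6,7} for the 10 across but in {1} for the 10 down — contradiction. So R2C1 = 7.
R1C1 = 10 − 7 = 3 completes the 10 down.
R1C2 = 10 − 4 = 6 completes the 10 across.
R2C2 = 21 − 12 = 9 completes the 21 across.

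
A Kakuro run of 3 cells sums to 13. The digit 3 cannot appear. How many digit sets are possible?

3 distinct digits from 1–9 sum between 6 and 24.
Dropping sets that contain 3.
Enumerating: {1,4,8}, {1,5,7}, {2,4,7}, {2,5,6}.

4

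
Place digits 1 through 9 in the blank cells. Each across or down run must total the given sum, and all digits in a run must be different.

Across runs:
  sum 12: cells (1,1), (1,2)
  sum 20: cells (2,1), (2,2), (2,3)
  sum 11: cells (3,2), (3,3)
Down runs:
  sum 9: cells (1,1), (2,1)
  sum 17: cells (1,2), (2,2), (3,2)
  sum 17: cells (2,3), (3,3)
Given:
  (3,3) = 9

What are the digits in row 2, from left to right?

17 in 2 cells must be {8,9}.
(2,3) = 17 − 9 = 8 completes the 17 down.
(3,2) = 11 − 9 = 2 completes the 11 across.
Nothing is forced directly, so branch on (2,2), whose candidates are 7 or 9. If (2,2) = 9: then (1,2) would have to be in {3,4,5,7,8,9} for the 12 across but in {6} for the 17 down — contradiction. So (2,2) = 7.
(1,2) = 17 − 9 = 8 completes the 17 down.
(2,1) = 20 − 15 = 5 completes the 20 across.
(1,1) = 12 − 8 = 4 completes the 12 across.

5 7 8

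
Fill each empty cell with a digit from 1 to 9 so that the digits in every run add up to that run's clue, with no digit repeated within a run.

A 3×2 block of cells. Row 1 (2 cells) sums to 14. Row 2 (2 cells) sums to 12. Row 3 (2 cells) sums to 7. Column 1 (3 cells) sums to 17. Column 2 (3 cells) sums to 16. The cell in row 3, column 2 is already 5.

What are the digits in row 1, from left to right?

6, 8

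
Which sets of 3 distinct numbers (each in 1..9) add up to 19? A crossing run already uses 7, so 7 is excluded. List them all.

3 distinct digits from 1–9 sum between 6 and 24.
Dropping sets that contain 7.

{2,8,9}; {4,6,9}; {5,6,8}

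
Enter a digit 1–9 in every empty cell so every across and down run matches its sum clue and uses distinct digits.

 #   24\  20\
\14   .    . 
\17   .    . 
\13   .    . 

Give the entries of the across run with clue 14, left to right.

9, 5

17 in 2 cells must be {8,9}; 24 in 3 cells must be {7,8,9}.
Nothing is forced directly, so branch on R1C1, whose candidates are 8 or 9. If R1C1 = 8: that forces R1C2 = 6, R2C1 = 9, after which R2C2 would have to be in {8} for the 17 across but in {5,9} for the 20 down — contradiction. So R1C1 = 9.
R1C2 = 14 − 9 = 5 completes the 14 across.
Given what's placed, R2C1 must be 8 to fit the 17 across and 24 down.
R2C2 = 17 − 8 = 9 completes the 17 across.
R3C1 = 24 − 17 = 7 completes the 24 down.
R3C2 = 13 − 7 = 6 completes the 13 across.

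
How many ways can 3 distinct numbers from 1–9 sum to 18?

7

3 distinct digits from 1–9 sum between 6 and 24.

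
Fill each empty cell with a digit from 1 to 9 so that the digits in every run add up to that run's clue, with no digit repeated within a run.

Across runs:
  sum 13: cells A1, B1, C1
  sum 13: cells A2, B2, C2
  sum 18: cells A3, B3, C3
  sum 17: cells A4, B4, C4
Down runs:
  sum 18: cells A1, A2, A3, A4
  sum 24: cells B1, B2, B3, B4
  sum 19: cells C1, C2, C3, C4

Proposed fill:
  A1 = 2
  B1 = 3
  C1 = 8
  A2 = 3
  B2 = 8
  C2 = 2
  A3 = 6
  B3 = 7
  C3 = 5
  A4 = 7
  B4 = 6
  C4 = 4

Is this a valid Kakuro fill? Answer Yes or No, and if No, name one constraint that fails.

Yes

Across: 2+3+8=13; 3+8+2=13; 6+7+5=18; 7+6+4=17. Down: 2+3+6+7=18; 3+8+7+6=24; 8+2+5+4=19. No digit repeats within any run.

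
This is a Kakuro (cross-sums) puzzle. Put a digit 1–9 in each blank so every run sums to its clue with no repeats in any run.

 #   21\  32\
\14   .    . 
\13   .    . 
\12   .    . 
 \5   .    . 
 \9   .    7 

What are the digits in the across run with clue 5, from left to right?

3 2

R5C1 = 9 − 7 = 2 completes the 9 across.
No cell is forced outright now. R4C2 can only be 2 or 3 (the digits allowed by both its 5 across and its 32 down). If R4C2 = 3: then R4C1 would have to be in {2} for the 5 across but in {1,3,4,5,6,7,8,9} for the 21 down — contradiction. So R4C2 = 2.
R4C1 = 5 − 2 = 3 completes the 5 across.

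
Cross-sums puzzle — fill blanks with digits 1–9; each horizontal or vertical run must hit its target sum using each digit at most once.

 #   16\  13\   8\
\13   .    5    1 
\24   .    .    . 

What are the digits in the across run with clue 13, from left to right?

7 5 1

24 in 3 cells must be {7,8,9}; 16 in 2 cells must be {7,9}.
R1C1 = 13 − 6 = 7 completes the 13 across.
R2C1 = 16 − 7 = 9 completes the 16 down.
R2C2 = 13 − 5 = 8 completes the 13 down.
R2C3 = 24 − 17 = 7 completes the 24 across.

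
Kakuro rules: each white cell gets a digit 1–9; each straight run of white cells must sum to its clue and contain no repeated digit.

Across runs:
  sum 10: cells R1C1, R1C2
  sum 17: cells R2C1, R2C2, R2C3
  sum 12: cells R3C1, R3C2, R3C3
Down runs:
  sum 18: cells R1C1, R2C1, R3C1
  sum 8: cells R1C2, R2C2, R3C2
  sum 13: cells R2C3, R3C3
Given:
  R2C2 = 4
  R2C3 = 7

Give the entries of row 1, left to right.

7, 3

R2C1 = 17 − 11 = 6 completes the 17 across.
R3C3 = 13 − 7 = 6 completes the 13 down.
R3C2 = 1: the only remaining digit allowed by both the 12 across and the 8 down.
R1C2 = 8 − 5 = 3 completes the 8 down.
R3C1 = 12 − 7 = 5 completes the 12 across.
R1C1 = 10 − 3 = 7 completes the 10 across.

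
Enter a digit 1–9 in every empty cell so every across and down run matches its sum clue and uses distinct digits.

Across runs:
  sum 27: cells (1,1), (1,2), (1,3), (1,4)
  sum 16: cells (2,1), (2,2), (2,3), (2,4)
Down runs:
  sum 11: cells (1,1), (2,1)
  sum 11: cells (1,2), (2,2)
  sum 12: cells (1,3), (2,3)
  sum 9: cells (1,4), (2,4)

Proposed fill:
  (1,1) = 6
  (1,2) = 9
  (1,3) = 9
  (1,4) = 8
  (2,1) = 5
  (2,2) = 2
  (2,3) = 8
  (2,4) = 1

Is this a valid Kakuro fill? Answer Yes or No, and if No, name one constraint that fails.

No — the across run (1,1)–(1,4) sums to 32, not 27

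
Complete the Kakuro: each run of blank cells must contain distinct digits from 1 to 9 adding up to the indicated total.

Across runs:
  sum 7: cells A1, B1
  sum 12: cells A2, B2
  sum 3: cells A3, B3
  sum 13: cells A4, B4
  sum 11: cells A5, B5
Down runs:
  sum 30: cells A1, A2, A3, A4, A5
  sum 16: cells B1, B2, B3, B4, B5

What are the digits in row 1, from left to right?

4 3

3 in 2 cells must be {1,2}; 16 in 5 cells must be {1,2,3,4,6}.
Nothing is forced directly, so branch on A3, whose candidates are 1 or 2. If A3 = 1: that forces A1 = 5, B1 = 2, after which B3 would have to be in {2} for the 3 across but in {1,3,4,6} for the 16 down — contradiction. So A3 = 2.
B3 = 3 − 2 = 1 completes the 3 across.
Nothing is forced directly, so branch on B4, whose candidates are 4 or 6. If B4 = 4: that forces B2 = 3, A4 = 9, after which A2 would have to be in {9} for the 12 across but in {4,5,6,7,8} for the 30 down — contradiction. So B4 = 6.
A4 = 13 − 6 = 7 completes the 13 across.
A1 = 4: the only remaining digit allowed by both the 7 across and the 30 down.
B1 = 7 − 4 = 3 completes the 7 across.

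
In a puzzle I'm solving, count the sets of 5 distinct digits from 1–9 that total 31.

5 distinct digits from 1–9 sum between 15 and 35.
Enumerating: {1,6,7,8,9}, {2,5,7,8,9}, {3,4,7,8,9}, {3,5,6,8,9}, {4,5,6,7,9}.

5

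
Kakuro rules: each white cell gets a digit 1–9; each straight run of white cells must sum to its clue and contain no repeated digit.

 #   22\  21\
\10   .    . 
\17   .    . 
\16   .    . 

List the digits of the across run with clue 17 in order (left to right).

17 in 2 cells must be {8,9}; 16 in 2 cells must be {7,9}.
Nothing is forced directly, so branch on R2C1, whose candidates are 8 or 9. If R2C1 = 8: that forces R1C1 = 9, after which R1C2 would have to be in {1} for the 10 across but in {4,5,6,7,8,9} for the 21 down — contradiction. So R2C1 = 9.
R2C2 = 17 − 9 = 8 completes the 17 across.
Given what's placed, R3C1 must be 7 to fit the 16 across and 22 down.
R3C2 = 16 − 7 = 9 completes the 16 across.
R1C1 = 22 − 16 = 6 completes the 22 down.
R1C2 = 10 − 6 = 4 completes the 10 across.

9 8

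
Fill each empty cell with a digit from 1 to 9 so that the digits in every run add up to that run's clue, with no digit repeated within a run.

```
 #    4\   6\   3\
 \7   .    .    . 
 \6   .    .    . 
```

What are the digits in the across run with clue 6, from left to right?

7 in 3 cells must be {1,2,4}; 6 in 3 cells must be {1,2,3}; 4 in 2 cells must be {1,3}.
The 7 across and the 4 down share only 1, so R1C1 = 1.
Given what's placed, R1C3 must be 2 to fit the 7 across and 3 down.
R2C1 = 4 − 1 = 3 completes the 4 down.
R2C3 = 3 − 2 = 1 completes the 3 down.
R1C2 = 7 − 3 = 4 completes the 7 across.
R2C2 = 6 − 4 = 2 completes the 6 across.

3, 2, 1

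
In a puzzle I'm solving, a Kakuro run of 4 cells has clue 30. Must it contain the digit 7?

Yes

The only way to make 30 from 4 distinct digits is {6,7,8,9}, which contains 7.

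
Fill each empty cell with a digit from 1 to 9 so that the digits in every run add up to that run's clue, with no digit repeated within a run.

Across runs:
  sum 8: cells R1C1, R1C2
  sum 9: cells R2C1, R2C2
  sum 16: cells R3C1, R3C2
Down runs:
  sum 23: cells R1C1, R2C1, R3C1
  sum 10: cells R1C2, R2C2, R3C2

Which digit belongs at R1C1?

6

16 in 2 cells must be {7,9}; 23 in 3 cells must be {6,8,9}.
The 8 across and the 23 down share only 6, so R1C1 = 6.
R1C2 = 8 − 6 = 2 completes the 8 across.
Given what's placed, R2C1 must be 8 to fit the 9 across and 23 down.
R2C2 = 9 − 8 = 1 completes the 9 across.
R3C1 = 23 − 14 = 9 completes the 23 down.
R3C2 = 16 − 9 = 7 completes the 16 across.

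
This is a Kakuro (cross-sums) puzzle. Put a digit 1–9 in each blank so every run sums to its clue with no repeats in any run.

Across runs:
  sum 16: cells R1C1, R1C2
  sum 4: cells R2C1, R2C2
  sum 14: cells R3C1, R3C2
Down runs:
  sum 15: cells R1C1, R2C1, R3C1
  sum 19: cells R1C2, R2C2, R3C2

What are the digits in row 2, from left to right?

16 in 2 cells must be {7,9}; 4 in 2 cells must be {1,3}.
The 4 across and the 19 down share only 3, so R2C2 = 3.
Given what's placed, R3C2 must be 9 to fit the 14 across and 19 down.
R1C2 = 19 − 12 = 7 completes the 19 down.
R2C1 = 4 − 3 = 1 completes the 4 across.
R3C1 = 14 − 9 = 5 completes the 14 across.
R1C1 = 16 − 7 = 9 completes the 16 across.

1 3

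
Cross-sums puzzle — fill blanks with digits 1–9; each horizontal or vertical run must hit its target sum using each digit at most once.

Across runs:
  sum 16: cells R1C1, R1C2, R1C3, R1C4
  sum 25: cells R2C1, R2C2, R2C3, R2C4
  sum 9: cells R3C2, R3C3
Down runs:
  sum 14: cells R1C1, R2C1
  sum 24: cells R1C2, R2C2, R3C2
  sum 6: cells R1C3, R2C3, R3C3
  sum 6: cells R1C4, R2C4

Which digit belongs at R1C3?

2

24 in 3 cells must be {7,8,9}; 6 in 3 cells must be {1,2,3}.
Nothing is forced directly, so branch on R2C3, whose candidates are 1 or 2 or 3. If R2C3 = 1: then R2C4 would have to be in {7,8,9} for the 25 across but in {1,2,4,5} for the 6 down — contradiction. If R2C3 = 2: then R2C4 would have to be in {6,8,9} for the 25 across but in {1,2,4,5} for the 6 down — contradiction. So R2C3 = 3.
Given what's placed, R2C4 must be 5 to fit the 25 across and 6 down.
R1C4 = 6 − 5 = 1 completes the 6 down.
R1C3 = 2: the only remaining digit allowed by both the 16 across and the 6 down.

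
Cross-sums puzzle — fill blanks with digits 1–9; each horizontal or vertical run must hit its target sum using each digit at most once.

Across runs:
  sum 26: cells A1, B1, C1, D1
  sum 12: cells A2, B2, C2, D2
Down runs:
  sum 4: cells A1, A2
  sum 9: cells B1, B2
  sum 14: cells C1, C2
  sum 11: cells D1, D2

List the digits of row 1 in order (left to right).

3 6 8 9

4 in 2 cells must be {1,3}.
Only 3 fits A1 under both its across sum 26 and down sum 4.
A2 = 4 − 3 = 1 completes the 4 down.
Nothing is forced directly, so branch on B1, whose candidates are 6 or 8. If B1 = 8: then B2 would have to be in {2,3,4,5,6} for the 12 across but in {1} for the 9 down — contradiction. So B1 = 6.
B2 = 9 − 6 = 3 completes the 9 down.
C2 = 6: the only remaining digit allowed by both the 12 across and the 14 down.
D2 = 12 − 10 = 2 completes the 12 across.
C1 = 14 − 6 = 8 completes the 14 down.
D1 = 26 − 17 = 9 completes the 26 across.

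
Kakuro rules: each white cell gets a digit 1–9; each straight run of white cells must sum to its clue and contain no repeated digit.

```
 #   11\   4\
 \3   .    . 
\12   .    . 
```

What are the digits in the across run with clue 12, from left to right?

9, 3

3 in 2 cells must be {1,2}; 4 in 2 cells must be {1,3}.
The 3 across and the 11 down share only 2, so R1C1 = 2.
R1C2 = 3 − 2 = 1 completes the 3 across.
R2C1 = 11 − 2 = 9 completes the 11 down.
R2C2 = 12 − 9 = 3 completes the 12 across.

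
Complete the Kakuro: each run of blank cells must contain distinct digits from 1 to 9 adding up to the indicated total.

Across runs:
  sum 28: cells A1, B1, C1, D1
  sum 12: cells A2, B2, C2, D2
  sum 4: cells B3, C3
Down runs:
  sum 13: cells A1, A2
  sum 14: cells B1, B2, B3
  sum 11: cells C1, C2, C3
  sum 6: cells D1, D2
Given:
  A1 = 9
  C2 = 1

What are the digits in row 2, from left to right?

4 in 2 cells must be {1,3}.
A2 = 13 − 9 = 4 completes the 13 down.
Given what's placed, C3 must be 3 to fit the 4 across and 11 down.
C1 = 11 − 4 = 7 completes the 11 down.
D1 = 4: the only remaining digit allowed by both the 28 across and the 6 down.
D2 = 6 − 4 = 2 completes the 6 down.
B3 = 4 − 3 = 1 completes the 4 across.
B1 = 28 − 20 = 8 completes the 28 across.
B2 = 12 − 7 = 5 completes the 12 across.

4, 5, 1, 2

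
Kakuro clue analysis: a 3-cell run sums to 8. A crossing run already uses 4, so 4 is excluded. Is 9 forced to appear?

No

The only way to make 8 from 3 distinct digits under that restriction is {1,2,5}, which does not contain 9.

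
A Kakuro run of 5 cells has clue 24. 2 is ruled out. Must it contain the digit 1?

Every partition of 24 into 5 distinct digits under that restriction includes 1: {1,3,4,7,9}, {1,3,5,6,9}, {1,3,5,7,8}, {1,4,5,6,8}.

Yes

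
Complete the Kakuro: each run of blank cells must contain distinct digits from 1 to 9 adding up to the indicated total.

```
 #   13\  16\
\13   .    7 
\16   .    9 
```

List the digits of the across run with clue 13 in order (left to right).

16 in 2 cells must be {7,9}.
R1C1 = 13 − 7 = 6 completes the 13 across.
R2C1 = 16 − 9 = 7 completes the 16 across.

6 7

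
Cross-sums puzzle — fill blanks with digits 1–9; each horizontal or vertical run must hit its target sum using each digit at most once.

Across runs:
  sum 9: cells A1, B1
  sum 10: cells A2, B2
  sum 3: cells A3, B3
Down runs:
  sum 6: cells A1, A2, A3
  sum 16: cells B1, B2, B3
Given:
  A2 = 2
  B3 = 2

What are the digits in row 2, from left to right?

2 8

3 in 2 cells must be {1,2}; 6 in 3 cells must be {1,2,3}.
B2 = 10 − 2 = 8 completes the 10 across.
A3 = 3 − 2 = 1 completes the 3 across.
A1 = 6 − 3 = 3 completes the 6 down.
B1 = 9 − 3 = 6 completes the 9 across.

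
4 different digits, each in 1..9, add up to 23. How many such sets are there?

4 distinct digits from 1–9 sum between 10 and 30.

9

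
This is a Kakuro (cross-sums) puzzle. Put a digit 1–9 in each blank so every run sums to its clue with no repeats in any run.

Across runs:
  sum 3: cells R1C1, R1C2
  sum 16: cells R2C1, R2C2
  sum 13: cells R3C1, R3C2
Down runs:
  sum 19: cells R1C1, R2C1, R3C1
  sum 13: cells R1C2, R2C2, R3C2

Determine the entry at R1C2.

1

3 in 2 cells must be {1,2}; 16 in 2 cells must be {7,9}.
The 3 across and the 19 down share only 2, so R1C1 = 2.
R1C2 = 3 − 2 = 1 completes the 3 across.
Given what's placed, R2C1 must be 9 to fit the 16 across and 19 down.
R2C2 = 16 − 9 = 7 completes the 16 across.
R3C1 = 19 − 11 = 8 completes the 19 down.
R3C2 = 13 − 8 = 5 completes the 13 across.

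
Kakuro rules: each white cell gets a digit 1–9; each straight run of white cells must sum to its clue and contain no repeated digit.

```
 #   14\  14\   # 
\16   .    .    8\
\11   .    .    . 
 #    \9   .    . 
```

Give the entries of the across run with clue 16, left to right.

9, 7

16 in 2 cells must be {7,9}.
The 16 across and the 14 down share only 9, so R1C1 = 9.
R1C2 = 16 − 9 = 7 completes the 16 across.
R2C1 = 14 − 9 = 5 completes the 14 down.
R2C3 = 2: the only remaining digit allowed by both the 11 across and the 8 down.
R3C3 = 8 − 2 = 6 completes the 8 down.
R2C2 = 11 − 7 = 4 completes the 11 across.
R3C2 = 9 − 6 = 3 completes the 9 across.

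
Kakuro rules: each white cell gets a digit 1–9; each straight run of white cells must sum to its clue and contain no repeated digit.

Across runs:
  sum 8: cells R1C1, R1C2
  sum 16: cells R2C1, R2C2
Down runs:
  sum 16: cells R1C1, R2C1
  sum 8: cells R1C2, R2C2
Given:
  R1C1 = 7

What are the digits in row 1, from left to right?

7, 1

16 in 2 cells must be {7,9}.
R1C2 = 8 − 7 = 1 completes the 8 across.
R2C1 = 16 − 7 = 9 completes the 16 down.
R2C2 = 16 − 9 = 7 completes the 16 across.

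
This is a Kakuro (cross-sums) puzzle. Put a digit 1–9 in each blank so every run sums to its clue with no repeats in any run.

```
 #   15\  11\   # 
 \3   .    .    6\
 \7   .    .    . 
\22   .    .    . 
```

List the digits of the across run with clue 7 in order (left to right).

3 in 2 cells must be {1,2}; 7 in 3 cells must be {1,2,4}.
Only 5 fits R3C3 under both its across sum 22 and down sum 6.
R2C3 = 6 − 5 = 1 completes the 6 down.
Given what's placed, R3C2 must be 8 to fit the 22 across and 11 down.
R2C2 = 2: the only remaining digit allowed by both the 7 across and the 11 down.
R3C1 = 22 − 13 = 9 completes the 22 across.
R1C2 = 11 − 10 = 1 completes the 11 down.
R2C1 = 7 − 3 = 4 completes the 7 across.

4, 2, 1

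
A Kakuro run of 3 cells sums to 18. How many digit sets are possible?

7

3 distinct digits from 1–9 sum between 6 and 24.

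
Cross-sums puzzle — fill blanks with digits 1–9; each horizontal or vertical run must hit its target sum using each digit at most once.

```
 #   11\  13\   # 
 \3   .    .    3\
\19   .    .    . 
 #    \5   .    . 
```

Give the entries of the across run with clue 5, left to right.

3 in 2 cells must be {1,2}.
The 3 across and the 11 down share only 2, so R1C1 = 2.
R1C2 = 3 − 2 = 1 completes the 3 across.
R2C1 = 11 − 2 = 9 completes the 11 down.
R2C3 = 2: the only remaining digit allowed by both the 19 across and the 3 down.
R3C3 = 3 − 2 = 1 completes the 3 down.
R2C2 = 19 − 11 = 8 completes the 19 across.
R3C2 = 5 − 1 = 4 completes the 5 across.

4 1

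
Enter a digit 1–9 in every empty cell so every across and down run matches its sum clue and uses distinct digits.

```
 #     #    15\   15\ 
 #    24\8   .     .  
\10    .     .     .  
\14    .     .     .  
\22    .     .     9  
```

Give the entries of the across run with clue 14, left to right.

9, 2, 3

24 in 3 cells must be {7,8,9}.
R2C1 = 7: only digit in both the 10-across and 24-down candidate sets.
R4C1 = 8: the only remaining digit allowed by both the 22 across and the 24 down.
R4C2 = 22 − 17 = 5 completes the 22 across.
R3C1 = 24 − 15 = 9 completes the 24 down.
No cell is forced outright now. R2C2 can only be 1 or 2 (the digits allowed by both its 10 across and its 15 down). If R2C2 = 2: that forces R2C3 = 1, R3C2 = 1, after which R3C3 would have to be in {4} for the 14 across but in {2,3} for the 15 down — contradiction. So R2C2 = 1.
R2C3 = 10 − 8 = 2 completes the 10 across.
Nothing is forced directly, so branch on R1C3, whose candidates are 1 or 3. If R1C3 = 3: then R1C2 would have to be in {5} for the 8 across but in {2,3,6,7} for the 15 down — contradiction. So R1C3 = 1.
R1C2 = 8 − 1 = 7 completes the 8 across.
R3C2 = 15 − 13 = 2 completes the 15 down.
R3C3 = 14 − 11 = 3 completes the 14 across.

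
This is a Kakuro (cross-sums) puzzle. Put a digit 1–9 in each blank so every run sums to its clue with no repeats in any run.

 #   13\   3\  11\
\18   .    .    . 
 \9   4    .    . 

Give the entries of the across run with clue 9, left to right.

4 2 3

3 in 2 cells must be {1,2}.
R1C1 = 13 − 4 = 9 completes the 13 down.
Given what's placed, R2C2 must be 2 to fit the 9 across and 3 down.
R2C3 = 9 − 6 = 3 completes the 9 across.
R1C2 = 3 − 2 = 1 completes the 3 down.
R1C3 = 18 − 10 = 8 completes the 18 across.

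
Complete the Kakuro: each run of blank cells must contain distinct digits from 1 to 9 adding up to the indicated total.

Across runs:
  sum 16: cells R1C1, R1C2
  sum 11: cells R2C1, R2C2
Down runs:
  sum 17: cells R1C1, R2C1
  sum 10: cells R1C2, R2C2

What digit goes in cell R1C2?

7

16 in 2 cells must be {7,9}; 17 in 2 cells must be {8,9}.
The 16 across and the 17 down share only 9, so R1C1 = 9.
R1C2 = 16 − 9 = 7 completes the 16 across.
R2C1 = 17 − 9 = 8 completes the 17 down.
R2C2 = 11 − 8 = 3 completes the 11 across.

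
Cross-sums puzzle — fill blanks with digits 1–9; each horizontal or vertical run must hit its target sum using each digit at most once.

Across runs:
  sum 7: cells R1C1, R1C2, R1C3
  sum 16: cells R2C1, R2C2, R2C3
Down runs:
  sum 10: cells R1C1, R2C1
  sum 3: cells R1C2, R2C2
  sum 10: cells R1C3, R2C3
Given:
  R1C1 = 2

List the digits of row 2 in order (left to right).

7 in 3 cells must be {1,2,4}; 3 in 2 cells must be {1,2}.
Given what's placed, R1C2 must be 1 to fit the 7 across and 3 down.
R1C3 = 7 − 3 = 4 completes the 7 across.
R2C1 = 10 − 2 = 8 completes the 10 down.
R2C2 = 3 − 1 = 2 completes the 3 down.
R2C3 = 16 − 10 = 6 completes the 16 across.

8 2 6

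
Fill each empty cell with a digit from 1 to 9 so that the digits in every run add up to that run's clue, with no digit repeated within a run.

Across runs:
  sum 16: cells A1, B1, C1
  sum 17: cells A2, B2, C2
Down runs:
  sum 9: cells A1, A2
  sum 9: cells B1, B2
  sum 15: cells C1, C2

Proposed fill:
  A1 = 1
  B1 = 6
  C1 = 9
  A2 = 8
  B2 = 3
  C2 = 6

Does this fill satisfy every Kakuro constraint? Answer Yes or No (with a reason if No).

Yes

Across: 1+6+9=16; 8+3+6=17. Down: 1+8=9; 6+3=9; 9+6=15. No digit repeats within any run.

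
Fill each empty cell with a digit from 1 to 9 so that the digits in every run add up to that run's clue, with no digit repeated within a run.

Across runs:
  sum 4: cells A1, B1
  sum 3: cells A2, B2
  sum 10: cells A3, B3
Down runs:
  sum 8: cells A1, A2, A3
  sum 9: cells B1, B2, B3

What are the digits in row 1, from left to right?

4 in 2 cells must be {1,3}; 3 in 2 cells must be {1,2}.
Nothing is forced directly, so branch on A1, whose candidates are 1 or 3. If A1 = 1: that forces B1 = 3, A2 = 2, B2 = 1, after which A3 would have to be in {1,2,3,4,6,7,8,9} for the 10 across but in {5} for the 8 down — contradiction. So A1 = 3.
B1 = 4 − 3 = 1 completes the 4 across.
Given what's placed, A2 must be 1 to fit the 3 across and 8 down.
B2 = 3 − 1 = 2 completes the 3 across.
A3 = 8 − 4 = 4 completes the 8 down.
B3 = 10 − 4 = 6 completes the 10 across.

3 1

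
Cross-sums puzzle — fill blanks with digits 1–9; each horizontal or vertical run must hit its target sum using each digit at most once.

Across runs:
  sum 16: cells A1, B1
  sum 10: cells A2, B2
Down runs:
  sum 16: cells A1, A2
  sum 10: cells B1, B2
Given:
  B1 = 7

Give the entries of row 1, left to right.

9 7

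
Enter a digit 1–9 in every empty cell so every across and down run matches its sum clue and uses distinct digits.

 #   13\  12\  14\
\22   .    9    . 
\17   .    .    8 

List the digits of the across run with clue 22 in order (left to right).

R1C3 = 14 − 8 = 6 completes the 14 down.
R2C2 = 12 − 9 = 3 completes the 12 down.
R1C1 = 22 − 15 = 7 completes the 22 across.
R2C1 = 17 − 11 = 6 completes the 17 across.

7 9 6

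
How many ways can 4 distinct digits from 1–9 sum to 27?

4 distinct digits from 1–9 sum between 10 and 30.
Enumerating: {3,7,8,9}, {4,6,8,9}, {5,6,7,9}.

3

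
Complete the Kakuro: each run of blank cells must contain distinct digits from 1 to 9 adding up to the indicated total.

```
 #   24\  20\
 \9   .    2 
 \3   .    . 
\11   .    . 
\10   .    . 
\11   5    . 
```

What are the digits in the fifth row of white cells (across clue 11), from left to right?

3 in 2 cells must be {1,2}.
R1C1 = 9 − 2 = 7 completes the 9 across.
R2C2 = 1: the only remaining digit allowed by both the 3 across and the 20 down.
R5C2 = 11 − 5 = 6 completes the 11 across.

5 6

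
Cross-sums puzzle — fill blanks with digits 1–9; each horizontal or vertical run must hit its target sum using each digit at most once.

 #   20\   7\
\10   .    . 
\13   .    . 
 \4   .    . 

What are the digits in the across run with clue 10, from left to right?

8 2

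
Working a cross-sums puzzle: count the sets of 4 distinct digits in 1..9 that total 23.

4 distinct digits from 1–9 sum between 10 and 30.

9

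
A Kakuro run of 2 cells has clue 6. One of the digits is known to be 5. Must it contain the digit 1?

The only way to make 6 from 2 distinct digits under that restriction is {1,5}, which contains 1.

Yes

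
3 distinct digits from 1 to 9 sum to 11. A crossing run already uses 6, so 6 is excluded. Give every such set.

{1,2,8}; {1,3,7}; {2,4,5}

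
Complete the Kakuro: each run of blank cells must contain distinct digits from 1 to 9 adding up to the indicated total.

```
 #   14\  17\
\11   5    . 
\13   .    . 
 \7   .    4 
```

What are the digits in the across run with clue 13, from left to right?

6 7

R1C2 = 11 − 5 = 6 completes the 11 across.
R2C2 = 17 − 10 = 7 completes the 17 down.
R3C1 = 7 − 4 = 3 completes the 7 across.
R2C1 = 13 − 7 = 6 completes the 13 across.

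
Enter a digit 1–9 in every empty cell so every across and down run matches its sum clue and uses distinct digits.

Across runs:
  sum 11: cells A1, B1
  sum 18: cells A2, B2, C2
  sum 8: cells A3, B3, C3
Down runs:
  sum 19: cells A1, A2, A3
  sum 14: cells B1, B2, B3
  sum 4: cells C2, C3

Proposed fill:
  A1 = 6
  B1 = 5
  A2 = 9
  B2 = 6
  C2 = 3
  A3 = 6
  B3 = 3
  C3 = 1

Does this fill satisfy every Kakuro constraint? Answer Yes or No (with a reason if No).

No — the down run A1–A3 sums to 21, not 19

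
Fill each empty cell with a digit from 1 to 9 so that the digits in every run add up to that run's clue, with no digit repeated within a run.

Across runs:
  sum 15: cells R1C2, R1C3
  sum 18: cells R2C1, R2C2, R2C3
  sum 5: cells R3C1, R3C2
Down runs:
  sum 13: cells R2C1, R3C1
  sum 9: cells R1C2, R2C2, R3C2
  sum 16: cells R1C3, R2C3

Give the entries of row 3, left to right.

16 in 2 cells must be {7,9}.
The 15 across and the 9 down share only 6, so R1C2 = 6.
R1C3 = 15 − 6 = 9 completes the 15 across.
R2C3 = 16 − 9 = 7 completes the 16 down.
Intersecting the 5 across with the 13 down forces R3C1 = 4.
R3C2 = 5 − 4 = 1 completes the 5 across.
R2C1 = 13 − 4 = 9 completes the 13 down.
R2C2 = 18 − 16 = 2 completes the 18 across.

4, 1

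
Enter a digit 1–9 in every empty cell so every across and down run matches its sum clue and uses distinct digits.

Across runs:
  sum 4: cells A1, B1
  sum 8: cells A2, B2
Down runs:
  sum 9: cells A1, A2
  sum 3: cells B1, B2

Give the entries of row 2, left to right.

6 2

4 in 2 cells must be {1,3}; 3 in 2 cells must be {1,2}.
The 4 across and the 3 down share only 1, so B1 = 1.
B2 = 3 − 1 = 2 completes the 3 down.
A1 = 4 − 1 = 3 completes the 4 across.
A2 = 8 − 2 = 6 completes the 8 across.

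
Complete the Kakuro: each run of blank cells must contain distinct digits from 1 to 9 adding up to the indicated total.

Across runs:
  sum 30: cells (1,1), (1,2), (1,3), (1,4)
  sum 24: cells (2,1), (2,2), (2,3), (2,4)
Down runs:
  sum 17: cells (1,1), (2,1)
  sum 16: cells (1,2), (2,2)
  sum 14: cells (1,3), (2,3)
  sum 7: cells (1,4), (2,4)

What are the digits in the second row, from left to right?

30 in 4 cells must be {6,7,8,9}; 17 in 2 cells must be {8,9}; 16 in 2 cells must be {7,9}.
Only 6 fits (1,4) under both its across sum 30 and down sum 7.
(2,4) = 7 − 6 = 1 completes the 7 down.
Given what's placed, (2,2) must be 9 to fit the 24 across and 16 down.
(1,2) = 16 − 9 = 7 completes the 16 down.
(2,1) = 8: the only remaining digit allowed by both the 24 across and the 17 down.
(2,3) = 24 − 18 = 6 completes the 24 across.

8, 9, 6, 1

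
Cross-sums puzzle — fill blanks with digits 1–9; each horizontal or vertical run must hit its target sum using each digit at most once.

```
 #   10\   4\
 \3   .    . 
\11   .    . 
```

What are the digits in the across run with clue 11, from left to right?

8, 3

3 in 2 cells must be {1,2}; 4 in 2 cells must be {1,3}.
The 3 across and the 4 down share only 1, so R1C2 = 1.
R2C2 = 4 − 1 = 3 completes the 4 down.
R1C1 = 3 − 1 = 2 completes the 3 across.
R2C1 = 11 − 3 = 8 completes the 11 across.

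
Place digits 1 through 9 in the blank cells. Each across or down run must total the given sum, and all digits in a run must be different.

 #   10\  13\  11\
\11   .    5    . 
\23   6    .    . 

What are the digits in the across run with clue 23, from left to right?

6 8 9

23 in 3 cells must be {6,8,9}.
R1C1 = 10 − 6 = 4 completes the 10 down.
R1C3 = 11 − 9 = 2 completes the 11 across.
R2C2 = 13 − 5 = 8 completes the 13 down.
R2C3 = 23 − 14 = 9 completes the 23 across.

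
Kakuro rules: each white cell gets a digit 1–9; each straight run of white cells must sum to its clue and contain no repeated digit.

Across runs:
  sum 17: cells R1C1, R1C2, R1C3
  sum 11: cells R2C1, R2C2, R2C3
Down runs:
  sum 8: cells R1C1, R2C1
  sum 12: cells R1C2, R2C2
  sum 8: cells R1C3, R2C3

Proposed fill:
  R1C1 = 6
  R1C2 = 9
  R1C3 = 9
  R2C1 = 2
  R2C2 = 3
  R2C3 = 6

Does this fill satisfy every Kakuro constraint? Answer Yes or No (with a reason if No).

No — the down run R1C3–R2C3 sums to 15, not 8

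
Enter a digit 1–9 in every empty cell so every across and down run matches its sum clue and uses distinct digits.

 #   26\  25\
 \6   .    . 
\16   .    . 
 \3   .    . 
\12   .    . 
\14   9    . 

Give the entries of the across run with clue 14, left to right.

16 in 2 cells must be {7,9}; 3 in 2 cells must be {1,2}.
Given what's placed, R2C1 must be 7 to fit the 16 across and 26 down.
R2C2 = 16 − 7 = 9 completes the 16 across.
R5C2 = 14 − 9 = 5 completes the 14 across.

9, 5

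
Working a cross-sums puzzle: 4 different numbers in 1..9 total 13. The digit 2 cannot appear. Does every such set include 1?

The only way to make 13 from 4 distinct digits under that restriction is {1,3,4,5}, which contains 1.

Yes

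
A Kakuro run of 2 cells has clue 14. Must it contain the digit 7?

No

Counterexample: {5,9} sums to 14 without using 7.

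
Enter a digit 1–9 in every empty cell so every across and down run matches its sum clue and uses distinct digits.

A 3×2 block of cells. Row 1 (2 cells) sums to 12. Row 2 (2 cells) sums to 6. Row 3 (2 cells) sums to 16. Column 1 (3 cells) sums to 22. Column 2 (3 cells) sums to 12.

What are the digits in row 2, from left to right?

5, 1

16 in 2 cells must be {7,9}.
The 6 across and the 22 down share only 5, so (2,1) = 5.
(2,2) = 6 − 5 = 1 completes the 6 across.
Given what's placed, (3,1) must be 9 to fit the 16 across and 22 down.
(3,2) = 16 − 9 = 7 completes the 16 across.
(1,1) = 22 − 14 = 8 completes the 22 down.
(1,2) = 12 − 8 = 4 completes the 12 across.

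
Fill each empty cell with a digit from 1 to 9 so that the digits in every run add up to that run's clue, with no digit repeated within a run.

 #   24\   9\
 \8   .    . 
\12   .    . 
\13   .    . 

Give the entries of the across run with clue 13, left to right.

8 5

24 in 3 cells must be {7,8,9}.
The 8 across and the 24 down share only 7, so R1C1 = 7.
R1C2 = 8 − 7 = 1 completes the 8 across.
Nothing is forced directly, so branch on R2C1, whose candidates are 8 or 9. If R2C1 = 8: then R2C2 would have to be in {4} for the 12 across but in {2,3,5,6} for the 9 down — contradiction. So R2C1 = 9.
R2C2 = 12 − 9 = 3 completes the 12 across.
R3C1 = 24 − 16 = 8 completes the 24 down.
R3C2 = 13 − 8 = 5 completes the 13 across.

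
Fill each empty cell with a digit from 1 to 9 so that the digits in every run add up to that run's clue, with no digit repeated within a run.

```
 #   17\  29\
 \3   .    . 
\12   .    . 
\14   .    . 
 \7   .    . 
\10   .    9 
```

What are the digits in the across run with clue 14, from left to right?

6 8

3 in 2 cells must be {1,2}.
R5C1 = 10 − 9 = 1 completes the 10 across.
R1C1 = 2: the only remaining digit allowed by both the 3 across and the 17 down.
R1C2 = 3 − 2 = 1 completes the 3 across.
No cell is forced outright now. R3C1 can only be 5 or 6 (the digits allowed by both its 14 across and its 17 down). If R3C1 = 5: that forces R2C1 = 3, after which R2C2 would have to be in {9} for the 12 across but in {4,5,6,7,8} for the 29 down — contradiction. So R3C1 = 6.
R3C2 = 14 − 6 = 8 completes the 14 across.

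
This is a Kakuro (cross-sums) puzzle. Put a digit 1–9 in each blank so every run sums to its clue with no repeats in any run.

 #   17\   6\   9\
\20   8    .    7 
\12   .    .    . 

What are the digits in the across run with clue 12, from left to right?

17 in 2 cells must be {8,9}.
R1C2 = 20 − 15 = 5 completes the 20 across.
R2C1 = 17 − 8 = 9 completes the 17 down.
R2C2 = 6 − 5 = 1 completes the 6 down.
R2C3 = 12 − 10 = 2 completes the 12 across.

9 1 2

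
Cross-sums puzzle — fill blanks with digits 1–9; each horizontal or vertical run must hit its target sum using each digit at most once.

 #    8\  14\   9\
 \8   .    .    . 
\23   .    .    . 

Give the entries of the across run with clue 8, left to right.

2, 5, 1

23 in 3 cells must be {6,8,9}.
The 8 across and the 14 down share only 5, so R1C2 = 5.
The 23 across and the 8 down share only 6, so R2C1 = 6.
R2C2 = 14 − 5 = 9 completes the 14 down.
R2C3 = 23 − 15 = 8 completes the 23 across.
R1C1 = 8 − 6 = 2 completes the 8 down.
R1C3 = 8 − 7 = 1 completes the 8 across.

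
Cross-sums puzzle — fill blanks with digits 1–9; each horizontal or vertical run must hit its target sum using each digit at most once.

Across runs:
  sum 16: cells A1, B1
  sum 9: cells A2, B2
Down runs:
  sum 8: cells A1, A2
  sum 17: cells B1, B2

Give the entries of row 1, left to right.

7, 9

16 in 2 cells must be {7,9}; 17 in 2 cells must be {8,9}.
The 16 across and the 8 down share only 7, so A1 = 7.
B1 = 16 − 7 = 9 completes the 16 across.
A2 = 8 − 7 = 1 completes the 8 down.
B2 = 9 − 1 = 8 completes the 9 across.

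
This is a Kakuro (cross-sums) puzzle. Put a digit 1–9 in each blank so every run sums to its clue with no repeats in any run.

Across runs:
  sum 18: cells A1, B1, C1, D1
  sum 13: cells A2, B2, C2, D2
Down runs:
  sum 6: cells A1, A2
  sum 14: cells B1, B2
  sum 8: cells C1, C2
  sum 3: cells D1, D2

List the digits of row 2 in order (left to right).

3 in 2 cells must be {1,2}.
Nothing is forced directly, so branch on B2, whose candidates are 5 or 6. If B2 = 5: that forces B1 = 9, D2 = 1, D1 = 2, A2 = 4, C2 = 3, after which A1 would have to be in {1,3,4,6} for the 18 across but in {2} for the 6 down — contradiction. So B2 = 6.
B1 = 14 − 6 = 8 completes the 14 down.
Nothing is forced directly, so branch on D1, whose candidates are 1 or 2. If D1 = 2: that forces D2 = 1, C2 = 2, after which C1 would have to be in {1,3,5,7} for the 18 across but in {6} for the 8 down — contradiction. So D1 = 1.
D2 = 3 − 1 = 2 completes the 3 down.
C2 = 1: the only remaining digit allowed by both the 13 across and the 8 down.
C1 = 8 − 1 = 7 completes the 8 down.
A2 = 13 − 9 = 4 completes the 13 across.

4 6 1 2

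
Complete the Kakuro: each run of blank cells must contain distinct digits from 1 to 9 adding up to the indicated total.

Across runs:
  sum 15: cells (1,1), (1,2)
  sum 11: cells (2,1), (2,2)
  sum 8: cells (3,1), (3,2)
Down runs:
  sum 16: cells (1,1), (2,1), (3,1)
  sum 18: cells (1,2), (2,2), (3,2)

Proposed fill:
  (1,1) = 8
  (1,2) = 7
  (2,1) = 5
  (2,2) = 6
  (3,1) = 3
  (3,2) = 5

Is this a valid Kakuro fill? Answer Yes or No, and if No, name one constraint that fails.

Yes

Across: 8+7=15; 5+6=11; 3+5=8. Down: 8+5+3=16; 7+6+5=18. No digit repeats within any run.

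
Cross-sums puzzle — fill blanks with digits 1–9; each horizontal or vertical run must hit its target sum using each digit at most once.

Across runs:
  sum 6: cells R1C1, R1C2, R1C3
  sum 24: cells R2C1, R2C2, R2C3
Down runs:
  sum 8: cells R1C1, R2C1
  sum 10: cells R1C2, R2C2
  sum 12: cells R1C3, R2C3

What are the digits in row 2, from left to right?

7 8 9

6 in 3 cells must be {1,2,3}; 24 in 3 cells must be {7,8,9}.
The 6 across and the 12 down share only 3, so R1C3 = 3.
The 24 across and the 8 down share only 7, so R2C1 = 7.
R2C3 = 12 − 3 = 9 completes the 12 down.
R1C1 = 8 − 7 = 1 completes the 8 down.
R1C2 = 6 − 4 = 2 completes the 6 across.
R2C2 = 24 − 16 = 8 completes the 24 across.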